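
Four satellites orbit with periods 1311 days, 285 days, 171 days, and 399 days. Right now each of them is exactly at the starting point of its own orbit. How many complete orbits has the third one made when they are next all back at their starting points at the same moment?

They are all back at their starting positions together after one LCM of the periods.
1311 = 3 × 19 × 23
285 = 3 × 5 × 19
171 = 3^2 × 19
399 = 3 × 7 × 19
LCM(1311, 285, 171, 399) = 3^2 × 5 × 7 × 19 × 23 = 137655.
Orbits for period 171: 137655 / 171 = 805.

805 orbits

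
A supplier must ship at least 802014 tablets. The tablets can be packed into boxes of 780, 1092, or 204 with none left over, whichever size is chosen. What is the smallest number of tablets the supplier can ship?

835380

The number of tablets must be a common multiple of 780, 1092, and 204, so a multiple of their LCM.
780 = 2^2 × 3 × 5 × 13
1092 = 2^2 × 3 × 7 × 13
204 = 2^2 × 3 × 17
LCM(780, 1092, 204) = 2^2 × 3 × 5 × 7 × 13 × 17 = 92820.
Smallest multiple of 92820 that is ≥ 802014: ⌈802014/92820⌉ × 92820 = 9 × 92820 = 835380.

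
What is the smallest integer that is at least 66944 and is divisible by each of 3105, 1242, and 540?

74520

The integer must be a common multiple of 3105, 1242, and 540, so a multiple of their LCM.
3105 = 3^3 × 5 × 23
1242 = 2 × 3^3 × 23
540 = 2^2 × 3^3 × 5
LCM(3105, 1242, 540) = 2^2 × 3^3 × 5 × 23 = 12420.
Smallest multiple of 12420 that is ≥ 66944: ⌈66944/12420⌉ × 12420 = 6 × 12420 = 74520.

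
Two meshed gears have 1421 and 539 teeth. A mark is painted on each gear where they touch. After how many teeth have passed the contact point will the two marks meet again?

They coincide at every common multiple of the periods; the first is the LCM.
1421 = 7^2 × 29
539 = 7^2 × 11
LCM(1421, 539) = 7^2 × 11 × 29 = 15631.

15631 teeth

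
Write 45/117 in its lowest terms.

5/13

45 = 3^2 × 5
117 = 3^2 × 13
gcd(45, 117) = 3^2 = 9.
Divide numerator and denominator by 9: 45/117 = 5/13.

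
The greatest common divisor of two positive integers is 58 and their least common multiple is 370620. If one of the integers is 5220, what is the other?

For two integers, gcd × lcm = product, so the other is (58 × 370620) / 5220 = 21495960 / 5220 = 4118.

4118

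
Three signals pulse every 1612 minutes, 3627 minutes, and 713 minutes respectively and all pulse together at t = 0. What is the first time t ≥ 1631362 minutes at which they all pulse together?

Joint pulses occur at multiples of LCM(1612, 3627, 713).
1612 = 2^2 × 13 × 31
3627 = 3^2 × 13 × 31
713 = 23 × 31
LCM(1612, 3627, 713) = 2^2 × 3^2 × 13 × 23 × 31 = 333684.
Smallest multiple of 333684 that is ≥ 1631362: ⌈1631362/333684⌉ × 333684 = 5 × 333684 = 1668420.

1668420 minutes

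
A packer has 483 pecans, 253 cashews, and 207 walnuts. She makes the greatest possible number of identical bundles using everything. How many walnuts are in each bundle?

Number of bundles = gcd(483, 253, 207).
483 = 3 × 7 × 23
253 = 11 × 23
207 = 3^2 × 23
gcd(483, 253, 207) = 23.
walnuts per bundle = 207 / 23 = 9.

9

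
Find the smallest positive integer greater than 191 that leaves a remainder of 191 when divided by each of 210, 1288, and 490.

135431

N − 191 must be a common multiple of 210, 1288, and 490.
210 = 2 × 3 × 5 × 7
1288 = 2^3 × 7 × 23
490 = 2 × 5 × 7^2
LCM(210, 1288, 490) = 2^3 × 3 × 5 × 7^2 × 23 = 135240.
Smallest N > 191 is LCM + 191 = 135240 + 191 = 135431.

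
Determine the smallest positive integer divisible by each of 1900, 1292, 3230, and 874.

1900 = 2^2 × 5^2 × 19
1292 = 2^2 × 17 × 19
3230 = 2 × 5 × 17 × 19
874 = 2 × 19 × 23
LCM(1900, 1292, 3230, 874) = 2^2 × 5^2 × 17 × 19 × 23 = 742900.

742900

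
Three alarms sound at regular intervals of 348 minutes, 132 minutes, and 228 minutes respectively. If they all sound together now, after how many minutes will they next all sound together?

We need the least common multiple of the intervals.
348 = 2^2 × 3 × 29
132 = 2^2 × 3 × 11
228 = 2^2 × 3 × 19
LCM(348, 132, 228) = 2^2 × 3 × 11 × 19 × 29 = 72732.

72732 minutes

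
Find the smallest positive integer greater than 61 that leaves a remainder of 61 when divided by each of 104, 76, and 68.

33653

N − 61 must be a common multiple of 104, 76, and 68.
104 = 2^3 × 13
76 = 2^2 × 19
68 = 2^2 × 17
LCM(104, 76, 68) = 2^3 × 13 × 17 × 19 = 33592.
Smallest N > 61 is LCM + 61 = 33592 + 61 = 33653.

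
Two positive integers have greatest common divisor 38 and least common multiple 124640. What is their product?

For any two positive integers, gcd × lcm = product = 38 × 124640 = 4736320.

4736320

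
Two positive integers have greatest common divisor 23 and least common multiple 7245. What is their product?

For any two positive integers, gcd × lcm = product = 23 × 7245 = 166635.

166635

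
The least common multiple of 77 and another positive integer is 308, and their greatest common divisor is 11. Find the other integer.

gcd × lcm = product of the two integers, so the other integer is (11 × 308) / 77 = 44.

44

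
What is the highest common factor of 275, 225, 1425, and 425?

25

275 = 5^2 × 11
225 = 3^2 × 5^2
1425 = 3 × 5^2 × 19
425 = 5^2 × 17
gcd(275, 225, 1425, 425) = 5^2 = 25.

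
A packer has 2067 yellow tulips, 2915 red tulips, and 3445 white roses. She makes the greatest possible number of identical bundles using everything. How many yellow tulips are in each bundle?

39

Number of bundles = gcd(2067, 2915, 3445).
2067 = 3 × 13 × 53
2915 = 5 × 11 × 53
3445 = 5 × 13 × 53
gcd(2067, 2915, 3445) = 53.
yellow tulips per bundle = 2067 / 53 = 39.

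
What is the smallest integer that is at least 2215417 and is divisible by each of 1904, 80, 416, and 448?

2475200

The integer must be a common multiple of 1904, 80, 416, and 448, so a multiple of their LCM.
1904 = 2^4 × 7 × 17
80 = 2^4 × 5
416 = 2^5 × 13
448 = 2^6 × 7
LCM(1904, 80, 416, 448) = 2^6 × 5 × 7 × 13 × 17 = 495040.
Smallest multiple of 495040 that is ≥ 2215417: ⌈2215417/495040⌉ × 495040 = 5 × 495040 = 2475200.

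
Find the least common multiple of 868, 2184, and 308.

868 = 2^2 × 7 × 31
2184 = 2^3 × 3 × 7 × 13
308 = 2^2 × 7 × 11
LCM(868, 2184, 308) = 2^3 × 3 × 7 × 11 × 13 × 31 = 744744.

744744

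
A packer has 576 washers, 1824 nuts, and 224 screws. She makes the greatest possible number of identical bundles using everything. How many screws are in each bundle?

Number of bundles = gcd(576, 1824, 224).
576 = 2^6 × 3^2
1824 = 2^5 × 3 × 19
224 = 2^5 × 7
gcd(576, 1824, 224) = 2^5 = 32.
screws per bundle = 224 / 32 = 7.

7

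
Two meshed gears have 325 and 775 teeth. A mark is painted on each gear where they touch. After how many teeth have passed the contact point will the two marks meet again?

We need the least common multiple of the intervals.
325 = 5^2 × 13
775 = 5^2 × 31
LCM(325, 775) = 5^2 × 13 × 31 = 10075.

10075 teeth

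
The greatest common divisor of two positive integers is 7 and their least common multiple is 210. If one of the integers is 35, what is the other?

42

For two integers, gcd × lcm = product, so the other is (7 × 210) / 35 = 1470 / 35 = 42.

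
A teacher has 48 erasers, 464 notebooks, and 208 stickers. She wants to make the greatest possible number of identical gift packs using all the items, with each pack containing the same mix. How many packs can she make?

The pack count must divide each quantity, so the greatest is gcd(48, 464, 208).
48 = 2^4 × 3
464 = 2^4 × 29
208 = 2^4 × 13
gcd(48, 464, 208) = 2^4 = 16.

16 packs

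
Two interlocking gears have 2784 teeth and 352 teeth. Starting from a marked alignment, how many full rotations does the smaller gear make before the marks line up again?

87 rotations

They are all back at their starting positions together after one LCM of the periods.
2784 = 2^5 × 3 × 29
352 = 2^5 × 11
LCM(2784, 352) = 2^5 × 3 × 11 × 29 = 30624.
Rotations for period 352: 30624 / 352 = 87.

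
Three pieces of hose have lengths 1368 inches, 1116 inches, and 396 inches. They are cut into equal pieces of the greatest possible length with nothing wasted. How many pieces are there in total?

80

Piece length = gcd(1368, 1116, 396).
1368 = 2^3 × 3^2 × 19
1116 = 2^2 × 3^2 × 31
396 = 2^2 × 3^2 × 11
gcd(1368, 1116, 396) = 2^2 × 3^2 = 36.
Total pieces = 1368/36 + 1116/36 + 396/36 = 38 + 31 + 11 = 80.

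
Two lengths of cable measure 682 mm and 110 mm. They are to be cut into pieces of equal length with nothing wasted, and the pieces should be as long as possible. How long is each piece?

By the Euclidean algorithm:
682 = 6 × 110 + 22
110 = 5 × 22 + 0
gcd(682, 110) = 22.

22 mm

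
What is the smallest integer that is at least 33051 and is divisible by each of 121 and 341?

The integer must be a common multiple of 121 and 341, so a multiple of their LCM.
121 = 11^2
341 = 11 × 31
LCM(121, 341) = 11^2 × 31 = 3751.
Smallest multiple of 3751 that is ≥ 33051: ⌈33051/3751⌉ × 3751 = 9 × 3751 = 33759.

33759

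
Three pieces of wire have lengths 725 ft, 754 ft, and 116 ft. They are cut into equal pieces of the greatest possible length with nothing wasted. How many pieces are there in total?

55

Piece length = gcd(725, 754, 116).
725 = 5^2 × 29
754 = 2 × 13 × 29
116 = 2^2 × 29
gcd(725, 754, 116) = 29.
Total pieces = 725/29 + 754/29 + 116/29 = 25 + 26 + 4 = 55.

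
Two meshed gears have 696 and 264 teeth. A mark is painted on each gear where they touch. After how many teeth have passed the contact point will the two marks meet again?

They coincide at every common multiple of the periods; the first is the LCM.
696 = 2^3 × 3 × 29
264 = 2^3 × 3 × 11
LCM(696, 264) = 2^3 × 3 × 11 × 29 = 7656.

7656 teeth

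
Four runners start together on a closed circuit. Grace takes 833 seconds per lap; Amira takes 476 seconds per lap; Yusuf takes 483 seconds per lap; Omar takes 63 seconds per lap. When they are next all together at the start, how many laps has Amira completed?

The first common completion time is the LCM of the periods.
833 = 7^2 × 17
476 = 2^2 × 7 × 17
483 = 3 × 7 × 23
63 = 3^2 × 7
LCM(833, 476, 483, 63) = 2^2 × 3^2 × 7^2 × 17 × 23 = 689724.
Laps for period 476: 689724 / 476 = 1449.

1449 laps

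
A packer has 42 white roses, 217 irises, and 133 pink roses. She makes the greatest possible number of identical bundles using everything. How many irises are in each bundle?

Number of bundles = gcd(42, 217, 133).
42 = 2 × 3 × 7
217 = 7 × 31
133 = 7 × 19
gcd(42, 217, 133) = 7.
irises per bundle = 217 / 7 = 31.

31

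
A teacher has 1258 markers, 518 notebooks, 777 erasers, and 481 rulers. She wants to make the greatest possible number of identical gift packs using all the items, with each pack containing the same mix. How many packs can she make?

37 packs

The pack count must divide each quantity, so the greatest is gcd(1258, 518, 777, 481).
1258 = 2 × 17 × 37
518 = 2 × 7 × 37
777 = 3 × 7 × 37
481 = 13 × 37
gcd(1258, 518, 777, 481) = 37.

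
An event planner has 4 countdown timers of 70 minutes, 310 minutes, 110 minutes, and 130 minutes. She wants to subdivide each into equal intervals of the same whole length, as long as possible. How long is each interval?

10 minutes

The interval must divide each timer length; the longest such is the gcd.
70 = 2 × 5 × 7
310 = 2 × 5 × 31
110 = 2 × 5 × 11
130 = 2 × 5 × 13
gcd(70, 310, 110, 130) = 2 × 5 = 10.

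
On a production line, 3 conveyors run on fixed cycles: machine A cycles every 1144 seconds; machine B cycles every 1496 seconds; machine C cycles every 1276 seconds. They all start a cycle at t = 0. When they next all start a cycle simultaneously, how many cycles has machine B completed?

377 cycles

The first common completion time is the LCM of the periods.
1144 = 2^3 × 11 × 13
1496 = 2^3 × 11 × 17
1276 = 2^2 × 11 × 29
LCM(1144, 1496, 1276) = 2^3 × 11 × 13 × 17 × 29 = 563992.
Cycles for period 1496: 563992 / 1496 = 377.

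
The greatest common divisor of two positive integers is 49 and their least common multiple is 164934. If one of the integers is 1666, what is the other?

For two integers, gcd × lcm = product, so the other is (49 × 164934) / 1666 = 8081766 / 1666 = 4851.

4851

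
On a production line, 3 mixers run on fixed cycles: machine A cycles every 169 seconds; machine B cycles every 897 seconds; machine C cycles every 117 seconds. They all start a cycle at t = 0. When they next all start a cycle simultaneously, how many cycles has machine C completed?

They are all back at their starting positions together after one LCM of the periods.
169 = 13^2
897 = 3 × 13 × 23
117 = 3^2 × 13
LCM(169, 897, 117) = 3^2 × 13^2 × 23 = 34983.
Cycles for period 117: 34983 / 117 = 299.

299 cycles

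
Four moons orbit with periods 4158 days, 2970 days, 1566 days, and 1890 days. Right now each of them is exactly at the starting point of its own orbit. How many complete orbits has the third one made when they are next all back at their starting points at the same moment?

385 orbits

All finish a whole number of cycles simultaneously at t = LCM of the periods.
4158 = 2 × 3^3 × 7 × 11
2970 = 2 × 3^3 × 5 × 11
1566 = 2 × 3^3 × 29
1890 = 2 × 3^3 × 5 × 7
LCM(4158, 2970, 1566, 1890) = 2 × 3^3 × 5 × 7 × 11 × 29 = 602910.
Orbits for period 1566: 602910 / 1566 = 385.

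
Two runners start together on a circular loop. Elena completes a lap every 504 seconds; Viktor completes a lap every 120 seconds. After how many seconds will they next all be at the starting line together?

2520 seconds

The first simultaneous occurrence is after LCM of the individual periods.
504 = 2^3 × 3^2 × 7
120 = 2^3 × 3 × 5
LCM(504, 120) = 2^3 × 3^2 × 5 × 7 = 2520.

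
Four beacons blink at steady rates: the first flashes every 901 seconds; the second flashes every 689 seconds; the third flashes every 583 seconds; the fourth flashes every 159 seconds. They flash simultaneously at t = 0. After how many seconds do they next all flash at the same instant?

We need the least common multiple of the intervals.
901 = 17 × 53
689 = 13 × 53
583 = 11 × 53
159 = 3 × 53
LCM(901, 689, 583, 159) = 3 × 11 × 13 × 17 × 53 = 386529.

386529 seconds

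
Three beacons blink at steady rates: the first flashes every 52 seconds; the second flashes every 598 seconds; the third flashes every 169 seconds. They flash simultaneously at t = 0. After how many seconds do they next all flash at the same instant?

We need the least common multiple of the intervals.
52 = 2^2 × 13
598 = 2 × 13 × 23
169 = 13^2
LCM(52, 598, 169) = 2^2 × 13^2 × 23 = 15548.

15548 seconds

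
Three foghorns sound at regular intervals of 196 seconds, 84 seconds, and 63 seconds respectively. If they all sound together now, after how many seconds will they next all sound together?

The first simultaneous occurrence is after LCM of the individual periods.
196 = 2^2 × 7^2
84 = 2^2 × 3 × 7
63 = 3^2 × 7
LCM(196, 84, 63) = 2^2 × 3^2 × 7^2 = 1764.

1764 seconds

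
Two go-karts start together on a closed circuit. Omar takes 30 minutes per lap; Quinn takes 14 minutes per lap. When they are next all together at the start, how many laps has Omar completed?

7 laps

All finish a whole number of cycles simultaneously at t = LCM of the periods.
30 = 2 × 3 × 5
14 = 2 × 7
LCM(30, 14) = 2 × 3 × 5 × 7 = 210.
Laps for period 30: 210 / 30 = 7.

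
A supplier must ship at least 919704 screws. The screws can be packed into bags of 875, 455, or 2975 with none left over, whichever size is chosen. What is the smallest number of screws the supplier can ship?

966875

The number of screws must be a common multiple of 875, 455, and 2975, so a multiple of their LCM.
875 = 5^3 × 7
455 = 5 × 7 × 13
2975 = 5^2 × 7 × 17
LCM(875, 455, 2975) = 5^3 × 7 × 13 × 17 = 193375.
Smallest multiple of 193375 that is ≥ 919704: ⌈919704/193375⌉ × 193375 = 5 × 193375 = 966875.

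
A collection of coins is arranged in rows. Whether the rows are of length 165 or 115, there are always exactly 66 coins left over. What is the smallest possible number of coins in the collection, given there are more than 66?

3861

N − 66 must be a common multiple of 165 and 115.
165 = 3 × 5 × 11
115 = 5 × 23
LCM(165, 115) = 3 × 5 × 11 × 23 = 3795.
Smallest N > 66 is LCM + 66 = 3795 + 66 = 3861.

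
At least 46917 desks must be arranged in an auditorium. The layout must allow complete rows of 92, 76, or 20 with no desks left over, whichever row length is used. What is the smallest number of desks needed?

The number of desks must be a common multiple of 92, 76, and 20, so a multiple of their LCM.
92 = 2^2 × 23
76 = 2^2 × 19
20 = 2^2 × 5
LCM(92, 76, 20) = 2^2 × 5 × 19 × 23 = 8740.
Smallest multiple of 8740 that is ≥ 46917: ⌈46917/8740⌉ × 8740 = 6 × 8740 = 52440.

52440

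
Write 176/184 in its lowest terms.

22/23

176 = 2^4 × 11
184 = 2^3 × 23
gcd(176, 184) = 2^3 = 8.
Divide numerator and denominator by 8: 176/184 = 22/23.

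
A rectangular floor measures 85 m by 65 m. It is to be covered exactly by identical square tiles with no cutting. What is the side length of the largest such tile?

5 m

By the Euclidean algorithm:
85 = 1 × 65 + 20
65 = 3 × 20 + 5
20 = 4 × 5 + 0
gcd(85, 65) = 5.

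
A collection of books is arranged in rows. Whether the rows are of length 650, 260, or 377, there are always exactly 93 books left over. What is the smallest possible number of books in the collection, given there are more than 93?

37793

N − 93 must be a common multiple of 650, 260, and 377.
650 = 2 × 5^2 × 13
260 = 2^2 × 5 × 13
377 = 13 × 29
LCM(650, 260, 377) = 2^2 × 5^2 × 13 × 29 = 37700.
Smallest N > 93 is LCM + 93 = 37700 + 93 = 37793.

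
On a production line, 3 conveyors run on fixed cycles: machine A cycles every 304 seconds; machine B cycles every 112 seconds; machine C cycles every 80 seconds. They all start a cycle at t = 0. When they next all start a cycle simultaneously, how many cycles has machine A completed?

35 cycles

They are all back at their starting positions together after one LCM of the periods.
304 = 2^4 × 19
112 = 2^4 × 7
80 = 2^4 × 5
LCM(304, 112, 80) = 2^4 × 5 × 7 × 19 = 10640.
Cycles for period 304: 10640 / 304 = 35.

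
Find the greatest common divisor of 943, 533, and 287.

943 = 23 × 41
533 = 13 × 41
287 = 7 × 41
gcd(943, 533, 287) = 41.

41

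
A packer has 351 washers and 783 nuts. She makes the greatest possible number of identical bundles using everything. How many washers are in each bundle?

Number of bundles = gcd(351, 783).
351 = 3^3 × 13
783 = 3^3 × 29
gcd(351, 783) = 3^3 = 27.
washers per bundle = 351 / 27 = 13.

13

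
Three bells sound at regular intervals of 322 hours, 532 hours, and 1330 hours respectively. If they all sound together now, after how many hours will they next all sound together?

They coincide at every common multiple of the periods; the first is the LCM.
322 = 2 × 7 × 23
532 = 2^2 × 7 × 19
1330 = 2 × 5 × 7 × 19
LCM(322, 532, 1330) = 2^2 × 5 × 7 × 19 × 23 = 61180.

61180 hours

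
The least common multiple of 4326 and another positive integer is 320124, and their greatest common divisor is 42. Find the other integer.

gcd × lcm = product of the two integers, so the other integer is (42 × 320124) / 4326 = 3108.

3108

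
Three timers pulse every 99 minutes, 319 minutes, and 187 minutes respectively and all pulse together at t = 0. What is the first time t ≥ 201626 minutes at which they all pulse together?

Joint pulses occur at multiples of LCM(99, 319, 187).
99 = 3^2 × 11
319 = 11 × 29
187 = 11 × 17
LCM(99, 319, 187) = 3^2 × 11 × 17 × 29 = 48807.
Smallest multiple of 48807 that is ≥ 201626: ⌈201626/48807⌉ × 48807 = 5 × 48807 = 244035.

244035 minutes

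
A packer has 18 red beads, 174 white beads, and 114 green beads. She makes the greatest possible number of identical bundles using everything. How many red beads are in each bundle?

3

Number of bundles = gcd(18, 174, 114).
18 = 2 × 3^2
174 = 2 × 3 × 29
114 = 2 × 3 × 19
gcd(18, 174, 114) = 2 × 3 = 6.
red beads per bundle = 18 / 6 = 3.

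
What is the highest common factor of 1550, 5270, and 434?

62

1550 = 2 × 5^2 × 31
5270 = 2 × 5 × 17 × 31
434 = 2 × 7 × 31
gcd(1550, 5270, 434) = 2 × 31 = 62.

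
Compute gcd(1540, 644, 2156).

28

1540 = 2^2 × 5 × 7 × 11
644 = 2^2 × 7 × 23
2156 = 2^2 × 7^2 × 11
gcd(1540, 644, 2156) = 2^2 × 7 = 28.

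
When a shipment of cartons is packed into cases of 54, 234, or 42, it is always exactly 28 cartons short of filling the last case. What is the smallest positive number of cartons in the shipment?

Being 28 short of a full case of size k means N ≡ −28 (mod k), i.e. N + 28 is a multiple of each size.
54 = 2 × 3^3
234 = 2 × 3^2 × 13
42 = 2 × 3 × 7
LCM(54, 234, 42) = 2 × 3^3 × 7 × 13 = 4914.
Smallest positive N is 4914 − 28 = 4886.

4886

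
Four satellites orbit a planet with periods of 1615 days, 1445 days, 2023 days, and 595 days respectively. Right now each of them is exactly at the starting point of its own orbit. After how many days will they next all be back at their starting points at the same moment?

They coincide at every common multiple of the periods; the first is the LCM.
1615 = 5 × 17 × 19
1445 = 5 × 17^2
2023 = 7 × 17^2
595 = 5 × 7 × 17
LCM(1615, 1445, 2023, 595) = 5 × 7 × 17^2 × 19 = 192185.

192185 days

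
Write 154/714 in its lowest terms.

11/51

154 = 2 × 7 × 11
714 = 2 × 3 × 7 × 17
gcd(154, 714) = 2 × 7 = 14.
Divide numerator and denominator by 14: 154/714 = 11/51.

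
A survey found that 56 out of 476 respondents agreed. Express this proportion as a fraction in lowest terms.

2/17

56 = 2^3 × 7
476 = 2^2 × 7 × 17
gcd(56, 476) = 2^2 × 7 = 28.
Divide numerator and denominator by 28: 56/476 = 2/17.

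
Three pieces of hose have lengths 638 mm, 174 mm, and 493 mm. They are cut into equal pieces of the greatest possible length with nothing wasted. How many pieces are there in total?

45

Piece length = gcd(638, 174, 493).
638 = 2 × 11 × 29
174 = 2 × 3 × 29
493 = 17 × 29
gcd(638, 174, 493) = 29.
Total pieces = 638/29 + 174/29 + 493/29 = 22 + 6 + 17 = 45.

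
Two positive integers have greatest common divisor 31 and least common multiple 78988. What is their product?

For any two positive integers, gcd × lcm = product = 31 × 78988 = 2448628.

2448628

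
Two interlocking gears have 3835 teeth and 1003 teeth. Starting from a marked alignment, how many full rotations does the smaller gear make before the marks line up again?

65 rotations

The first common completion time is the LCM of the periods.
3835 = 5 × 13 × 59
1003 = 17 × 59
LCM(3835, 1003) = 5 × 13 × 17 × 59 = 65195.
Rotations for period 1003: 65195 / 1003 = 65.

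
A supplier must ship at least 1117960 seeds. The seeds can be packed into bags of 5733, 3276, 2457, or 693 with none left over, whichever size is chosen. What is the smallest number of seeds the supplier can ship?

1513512

The number of seeds must be a common multiple of 5733, 3276, 2457, and 693, so a multiple of their LCM.
5733 = 3^2 × 7^2 × 13
3276 = 2^2 × 3^2 × 7 × 13
2457 = 3^3 × 7 × 13
693 = 3^2 × 7 × 11
LCM(5733, 3276, 2457, 693) = 2^2 × 3^3 × 7^2 × 11 × 13 = 756756.
Smallest multiple of 756756 that is ≥ 1117960: ⌈1117960/756756⌉ × 756756 = 2 × 756756 = 1513512.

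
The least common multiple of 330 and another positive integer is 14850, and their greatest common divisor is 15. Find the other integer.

675

gcd × lcm = product of the two integers, so the other integer is (15 × 14850) / 330 = 675.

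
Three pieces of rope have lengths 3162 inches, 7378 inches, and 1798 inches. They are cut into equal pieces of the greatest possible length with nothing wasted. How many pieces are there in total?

Piece length = gcd(3162, 7378, 1798).
3162 = 2 × 3 × 17 × 31
7378 = 2 × 7 × 17 × 31
1798 = 2 × 29 × 31
gcd(3162, 7378, 1798) = 2 × 31 = 62.
Total pieces = 3162/62 + 7378/62 + 1798/62 = 51 + 119 + 29 = 199.

199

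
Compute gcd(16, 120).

16 = 2^4
120 = 2^3 × 3 × 5
gcd(16, 120) = 2^3 = 8.

8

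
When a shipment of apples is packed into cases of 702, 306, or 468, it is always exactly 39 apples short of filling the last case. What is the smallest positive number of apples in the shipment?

23829

Being 39 short of a full case of size k means N ≡ −39 (mod k), i.e. N + 39 is a multiple of each size.
702 = 2 × 3^3 × 13
306 = 2 × 3^2 × 17
468 = 2^2 × 3^2 × 13
LCM(702, 306, 468) = 2^2 × 3^3 × 13 × 17 = 23868.
Smallest positive N is 23868 − 39 = 23829.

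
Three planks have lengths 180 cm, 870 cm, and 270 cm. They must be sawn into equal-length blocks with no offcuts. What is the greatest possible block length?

This is the greatest common divisor of 180, 870, and 270.
180 = 2^2 × 3^2 × 5
870 = 2 × 3 × 5 × 29
270 = 2 × 3^3 × 5
gcd(180, 870, 270) = 2 × 3 × 5 = 30.

30 cm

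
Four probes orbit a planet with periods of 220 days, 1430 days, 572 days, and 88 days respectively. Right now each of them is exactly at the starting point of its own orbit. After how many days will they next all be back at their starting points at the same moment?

5720 days

We need the least common multiple of the intervals.
220 = 2^2 × 5 × 11
1430 = 2 × 5 × 11 × 13
572 = 2^2 × 11 × 13
88 = 2^3 × 11
LCM(220, 1430, 572, 88) = 2^3 × 5 × 11 × 13 = 5720.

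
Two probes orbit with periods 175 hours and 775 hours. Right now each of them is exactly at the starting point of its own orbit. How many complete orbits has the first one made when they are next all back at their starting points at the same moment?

31 orbits

The first common completion time is the LCM of the periods.
175 = 5^2 × 7
775 = 5^2 × 31
LCM(175, 775) = 5^2 × 7 × 31 = 5425.
Orbits for period 175: 5425 / 175 = 31.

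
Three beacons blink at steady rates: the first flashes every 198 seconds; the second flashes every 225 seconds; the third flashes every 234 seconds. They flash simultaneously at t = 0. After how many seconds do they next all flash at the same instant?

64350 seconds

We need the least common multiple of the intervals.
198 = 2 × 3^2 × 11
225 = 3^2 × 5^2
234 = 2 × 3^2 × 13
LCM(198, 225, 234) = 2 × 3^2 × 5^2 × 11 × 13 = 64350.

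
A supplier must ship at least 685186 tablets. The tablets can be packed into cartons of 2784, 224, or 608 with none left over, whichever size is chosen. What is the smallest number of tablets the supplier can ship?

The number of tablets must be a common multiple of 2784, 224, and 608, so a multiple of their LCM.
2784 = 2^5 × 3 × 29
224 = 2^5 × 7
608 = 2^5 × 19
LCM(2784, 224, 608) = 2^5 × 3 × 7 × 19 × 29 = 370272.
Smallest multiple of 370272 that is ≥ 685186: ⌈685186/370272⌉ × 370272 = 2 × 370272 = 740544.

740544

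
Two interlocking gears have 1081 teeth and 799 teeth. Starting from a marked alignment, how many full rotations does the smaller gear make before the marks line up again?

23 rotations

They are all back at their starting positions together after one LCM of the periods.
1081 = 23 × 47
799 = 17 × 47
LCM(1081, 799) = 17 × 23 × 47 = 18377.
Rotations for period 799: 18377 / 799 = 23.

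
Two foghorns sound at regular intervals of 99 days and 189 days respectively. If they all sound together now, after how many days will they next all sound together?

They coincide at every common multiple of the periods; the first is the LCM.
99 = 3^2 × 11
189 = 3^3 × 7
LCM(99, 189) = 3^3 × 7 × 11 = 2079.

2079 days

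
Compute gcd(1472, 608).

32

1472 = 2^6 × 23
608 = 2^5 × 19
gcd(1472, 608) = 2^5 = 32.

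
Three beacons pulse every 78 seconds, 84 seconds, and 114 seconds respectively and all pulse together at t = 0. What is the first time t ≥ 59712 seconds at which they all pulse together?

62244 seconds

Joint pulses occur at multiples of LCM(78, 84, 114).
78 = 2 × 3 × 13
84 = 2^2 × 3 × 7
114 = 2 × 3 × 19
LCM(78, 84, 114) = 2^2 × 3 × 7 × 13 × 19 = 20748.
Smallest multiple of 20748 that is ≥ 59712: ⌈59712/20748⌉ × 20748 = 3 × 20748 = 62244.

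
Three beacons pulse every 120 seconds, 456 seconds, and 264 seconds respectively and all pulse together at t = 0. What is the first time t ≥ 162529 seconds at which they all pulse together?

Joint pulses occur at multiples of LCM(120, 456, 264).
120 = 2^3 × 3 × 5
456 = 2^3 × 3 × 19
264 = 2^3 × 3 × 11
LCM(120, 456, 264) = 2^3 × 3 × 5 × 11 × 19 = 25080.
Smallest multiple of 25080 that is ≥ 162529: ⌈162529/25080⌉ × 25080 = 7 × 25080 = 175560.

175560 seconds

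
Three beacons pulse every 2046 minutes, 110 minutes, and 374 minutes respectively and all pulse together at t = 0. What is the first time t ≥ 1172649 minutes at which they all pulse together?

1217370 minutes

Joint pulses occur at multiples of LCM(2046, 110, 374).
2046 = 2 × 3 × 11 × 31
110 = 2 × 5 × 11
374 = 2 × 11 × 17
LCM(2046, 110, 374) = 2 × 3 × 5 × 11 × 17 × 31 = 173910.
Smallest multiple of 173910 that is ≥ 1172649: ⌈1172649/173910⌉ × 173910 = 7 × 173910 = 1217370.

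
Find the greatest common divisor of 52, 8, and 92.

52 = 2^2 × 13
8 = 2^3
92 = 2^2 × 23
gcd(52, 8, 92) = 2^2 = 4.

4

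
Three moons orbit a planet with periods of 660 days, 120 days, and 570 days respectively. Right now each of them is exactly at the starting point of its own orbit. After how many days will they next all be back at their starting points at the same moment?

They coincide at every common multiple of the periods; the first is the LCM.
660 = 2^2 × 3 × 5 × 11
120 = 2^3 × 3 × 5
570 = 2 × 3 × 5 × 19
LCM(660, 120, 570) = 2^3 × 3 × 5 × 11 × 19 = 25080.

25080 days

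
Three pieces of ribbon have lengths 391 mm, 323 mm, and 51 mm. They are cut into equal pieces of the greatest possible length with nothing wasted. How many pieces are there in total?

Piece length = gcd(391, 323, 51).
391 = 17 × 23
323 = 17 × 19
51 = 3 × 17
gcd(391, 323, 51) = 17.
Total pieces = 391/17 + 323/17 + 51/17 = 23 + 19 + 3 = 45.

45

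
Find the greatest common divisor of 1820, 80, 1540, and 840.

20

1820 = 2^2 × 5 × 7 × 13
80 = 2^4 × 5
1540 = 2^2 × 5 × 7 × 11
840 = 2^3 × 3 × 5 × 7
gcd(1820, 80, 1540, 840) = 2^2 × 5 = 20.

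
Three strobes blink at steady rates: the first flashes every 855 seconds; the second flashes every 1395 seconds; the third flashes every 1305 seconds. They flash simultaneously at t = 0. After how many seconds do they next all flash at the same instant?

The first simultaneous occurrence is after LCM of the individual periods.
855 = 3^2 × 5 × 19
1395 = 3^2 × 5 × 31
1305 = 3^2 × 5 × 29
LCM(855, 1395, 1305) = 3^2 × 5 × 19 × 29 × 31 = 768645.

768645 seconds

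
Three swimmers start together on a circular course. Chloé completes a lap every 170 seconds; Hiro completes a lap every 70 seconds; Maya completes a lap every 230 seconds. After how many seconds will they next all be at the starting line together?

They coincide at every common multiple of the periods; the first is the LCM.
170 = 2 × 5 × 17
70 = 2 × 5 × 7
230 = 2 × 5 × 23
LCM(170, 70, 230) = 2 × 5 × 7 × 17 × 23 = 27370.

27370 seconds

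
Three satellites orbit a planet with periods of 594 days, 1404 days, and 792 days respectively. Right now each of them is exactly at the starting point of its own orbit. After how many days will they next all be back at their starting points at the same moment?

30888 days

We need the least common multiple of the intervals.
594 = 2 × 3^3 × 11
1404 = 2^2 × 3^3 × 13
792 = 2^3 × 3^2 × 11
LCM(594, 1404, 792) = 2^3 × 3^3 × 11 × 13 = 30888.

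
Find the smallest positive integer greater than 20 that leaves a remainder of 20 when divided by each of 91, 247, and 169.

22497

N − 20 must be a common multiple of 91, 247, and 169.
91 = 7 × 13
247 = 13 × 19
169 = 13^2
LCM(91, 247, 169) = 7 × 13^2 × 19 = 22477.
Smallest N > 20 is LCM + 20 = 22477 + 20 = 22497.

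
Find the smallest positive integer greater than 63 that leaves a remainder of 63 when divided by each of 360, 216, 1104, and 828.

N − 63 must be a common multiple of 360, 216, 1104, and 828.
360 = 2^3 × 3^2 × 5
216 = 2^3 × 3^3
1104 = 2^4 × 3 × 23
828 = 2^2 × 3^2 × 23
LCM(360, 216, 1104, 828) = 2^4 × 3^3 × 5 × 23 = 49680.
Smallest N > 63 is LCM + 63 = 49680 + 63 = 49743.

49743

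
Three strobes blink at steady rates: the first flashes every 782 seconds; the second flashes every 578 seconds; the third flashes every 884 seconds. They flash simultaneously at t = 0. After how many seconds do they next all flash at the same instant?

We need the least common multiple of the intervals.
782 = 2 × 17 × 23
578 = 2 × 17^2
884 = 2^2 × 13 × 17
LCM(782, 578, 884) = 2^2 × 13 × 17^2 × 23 = 345644.

345644 seconds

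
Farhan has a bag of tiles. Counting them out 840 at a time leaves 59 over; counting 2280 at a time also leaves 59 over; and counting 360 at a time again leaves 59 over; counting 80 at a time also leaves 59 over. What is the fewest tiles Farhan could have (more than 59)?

N − 59 must be a common multiple of 840, 2280, 360, and 80.
840 = 2^3 × 3 × 5 × 7
2280 = 2^3 × 3 × 5 × 19
360 = 2^3 × 3^2 × 5
80 = 2^4 × 5
LCM(840, 2280, 360, 80) = 2^4 × 3^2 × 5 × 7 × 19 = 95760.
Smallest N > 59 is LCM + 59 = 95760 + 59 = 95819.

95819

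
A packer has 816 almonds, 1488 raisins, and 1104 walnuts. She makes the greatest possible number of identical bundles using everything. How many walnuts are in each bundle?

23

Number of bundles = gcd(816, 1488, 1104).
816 = 2^4 × 3 × 17
1488 = 2^4 × 3 × 31
1104 = 2^4 × 3 × 23
gcd(816, 1488, 1104) = 2^4 × 3 = 48.
walnuts per bundle = 1104 / 48 = 23.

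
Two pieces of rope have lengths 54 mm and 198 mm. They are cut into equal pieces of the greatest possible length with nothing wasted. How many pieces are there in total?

14

Piece length = gcd(54, 198).
54 = 2 × 3^3
198 = 2 × 3^2 × 11
gcd(54, 198) = 2 × 3^2 = 18.
Total pieces = 54/18 + 198/18 = 3 + 11 = 14.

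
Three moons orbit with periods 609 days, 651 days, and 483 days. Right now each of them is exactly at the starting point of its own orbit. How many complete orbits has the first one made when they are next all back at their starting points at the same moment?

713 orbits

All finish a whole number of cycles simultaneously at t = LCM of the periods.
609 = 3 × 7 × 29
651 = 3 × 7 × 31
483 = 3 × 7 × 23
LCM(609, 651, 483) = 3 × 7 × 23 × 29 × 31 = 434217.
Orbits for period 609: 434217 / 609 = 713.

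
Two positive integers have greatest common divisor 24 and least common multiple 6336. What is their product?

For any two positive integers, gcd × lcm = product = 24 × 6336 = 152064.

152064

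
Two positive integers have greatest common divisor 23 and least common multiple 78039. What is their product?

1794897

For any two positive integers, gcd × lcm = product = 23 × 78039 = 1794897.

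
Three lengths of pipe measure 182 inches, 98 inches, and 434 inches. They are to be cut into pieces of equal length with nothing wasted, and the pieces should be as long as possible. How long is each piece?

14 inches

The greatest length dividing all of 182, 98, and 434 is their gcd.
182 = 2 × 7 × 13
98 = 2 × 7^2
434 = 2 × 7 × 31
gcd(182, 98, 434) = 2 × 7 = 14.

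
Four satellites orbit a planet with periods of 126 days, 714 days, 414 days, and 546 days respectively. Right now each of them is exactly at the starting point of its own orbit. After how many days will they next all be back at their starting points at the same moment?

640458 days

We need the least common multiple of the intervals.
126 = 2 × 3^2 × 7
714 = 2 × 3 × 7 × 17
414 = 2 × 3^2 × 23
546 = 2 × 3 × 7 × 13
LCM(126, 714, 414, 546) = 2 × 3^2 × 7 × 13 × 17 × 23 = 640458.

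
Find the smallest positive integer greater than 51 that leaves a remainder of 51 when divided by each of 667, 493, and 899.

N − 51 must be a common multiple of 667, 493, and 899.
667 = 23 × 29
493 = 17 × 29
899 = 29 × 31
LCM(667, 493, 899) = 17 × 23 × 29 × 31 = 351509.
Smallest N > 51 is LCM + 51 = 351509 + 51 = 351560.

351560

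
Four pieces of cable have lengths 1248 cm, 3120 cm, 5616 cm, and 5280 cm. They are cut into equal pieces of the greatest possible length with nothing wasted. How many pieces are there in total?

318

Piece length = gcd(1248, 3120, 5616, 5280).
1248 = 2^5 × 3 × 13
3120 = 2^4 × 3 × 5 × 13
5616 = 2^4 × 3^3 × 13
5280 = 2^5 × 3 × 5 × 11
gcd(1248, 3120, 5616, 5280) = 2^4 × 3 = 48.
Total pieces = 1248/48 + 3120/48 + 5616/48 + 5280/48 = 26 + 65 + 117 + 110 = 318.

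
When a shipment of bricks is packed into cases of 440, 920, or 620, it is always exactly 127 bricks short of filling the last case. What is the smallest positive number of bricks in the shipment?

313593

Being 127 short of a full case of size k means N ≡ −127 (mod k), i.e. N + 127 is a multiple of each size.
440 = 2^3 × 5 × 11
920 = 2^3 × 5 × 23
620 = 2^2 × 5 × 31
LCM(440, 920, 620) = 2^3 × 5 × 11 × 23 × 31 = 313720.
Smallest positive N is 313720 − 127 = 313593.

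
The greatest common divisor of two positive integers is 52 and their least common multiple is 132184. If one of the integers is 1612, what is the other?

4264

For two integers, gcd × lcm = product, so the other is (52 × 132184) / 1612 = 6873568 / 1612 = 4264.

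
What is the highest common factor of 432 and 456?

432 = 2^4 × 3^3
456 = 2^3 × 3 × 19
gcd(432, 456) = 2^3 × 3 = 24.

24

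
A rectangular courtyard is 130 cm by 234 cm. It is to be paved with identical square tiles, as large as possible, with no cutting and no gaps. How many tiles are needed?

45

Tile side = gcd(130, 234).
130 = 2 × 5 × 13
234 = 2 × 3^2 × 13
gcd(130, 234) = 2 × 13 = 26.
Tiles: (130/26) × (234/26) = 5 × 9 = 45.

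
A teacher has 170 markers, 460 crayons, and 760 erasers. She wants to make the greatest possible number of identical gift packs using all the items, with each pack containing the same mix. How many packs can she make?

The pack count must divide each quantity, so the greatest is gcd(170, 460, 760).
170 = 2 × 5 × 17
460 = 2^2 × 5 × 23
760 = 2^3 × 5 × 19
gcd(170, 460, 760) = 2 × 5 = 10.

10 packs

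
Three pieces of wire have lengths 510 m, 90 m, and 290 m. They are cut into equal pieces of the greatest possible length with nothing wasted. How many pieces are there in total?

Piece length = gcd(510, 90, 290).
510 = 2 × 3 × 5 × 17
90 = 2 × 3^2 × 5
290 = 2 × 5 × 29
gcd(510, 90, 290) = 2 × 5 = 10.
Total pieces = 510/10 + 90/10 + 290/10 = 51 + 9 + 29 = 89.

89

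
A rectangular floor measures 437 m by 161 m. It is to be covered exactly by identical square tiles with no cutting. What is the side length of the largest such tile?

23 m

The tile side must divide both 437 and 161, so the largest is their gcd.
437 = 19 × 23
161 = 7 × 23
gcd(437, 161) = 23.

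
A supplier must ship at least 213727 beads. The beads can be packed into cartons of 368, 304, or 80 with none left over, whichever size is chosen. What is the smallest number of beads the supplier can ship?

The number of beads must be a common multiple of 368, 304, and 80, so a multiple of their LCM.
368 = 2^4 × 23
304 = 2^4 × 19
80 = 2^4 × 5
LCM(368, 304, 80) = 2^4 × 5 × 19 × 23 = 34960.
Smallest multiple of 34960 that is ≥ 213727: ⌈213727/34960⌉ × 34960 = 7 × 34960 = 244720.

244720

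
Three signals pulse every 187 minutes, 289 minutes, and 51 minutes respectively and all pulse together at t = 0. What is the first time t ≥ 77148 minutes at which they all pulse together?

Joint pulses occur at multiples of LCM(187, 289, 51).
187 = 11 × 17
289 = 17^2
51 = 3 × 17
LCM(187, 289, 51) = 3 × 11 × 17^2 = 9537.
Smallest multiple of 9537 that is ≥ 77148: ⌈77148/9537⌉ × 9537 = 9 × 9537 = 85833.

85833 minutes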